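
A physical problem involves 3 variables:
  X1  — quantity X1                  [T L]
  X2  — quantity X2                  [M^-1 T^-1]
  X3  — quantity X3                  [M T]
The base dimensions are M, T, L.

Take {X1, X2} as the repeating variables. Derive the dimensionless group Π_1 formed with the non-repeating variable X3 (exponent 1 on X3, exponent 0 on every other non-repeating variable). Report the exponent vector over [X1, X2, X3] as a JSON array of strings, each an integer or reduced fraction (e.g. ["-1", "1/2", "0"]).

["0", "1", "1"]

Dimensional matrix (M×T×L by X1×X2×X3):
  M: [ 0 -1  1]
  T: [ 1 -1  1]
  L: [ 1  0  0]
RREF → pivots at {X1,X2} ⇒ r = 2
Pivot set = {X1,X2}, free = {X3}
RREF:
  r0: [   1    0    0]
  r1: [   0    1   -1]
  r2: [   0    0    0]
Fix exponent of X3 at 1; solve each RREF row for its pivot's exponent:
  r0: exp(X1) + (0)·1 = 0 ⇒ exp(X1) = 0
  r1: exp(X2) + (-1)·1 = 0 ⇒ exp(X2) = 1
Π_1 = X2 · X3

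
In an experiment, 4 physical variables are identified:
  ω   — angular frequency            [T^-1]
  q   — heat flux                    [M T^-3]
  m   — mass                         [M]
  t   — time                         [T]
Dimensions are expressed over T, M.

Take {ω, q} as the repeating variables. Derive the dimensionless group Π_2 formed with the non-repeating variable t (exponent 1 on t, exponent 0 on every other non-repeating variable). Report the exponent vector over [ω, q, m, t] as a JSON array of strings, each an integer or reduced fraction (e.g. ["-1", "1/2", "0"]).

["1", "0", "0", "1"]

Dimensional matrix (T×M by ω×q×m×t):
  T: [-1 -3  0  1]
  M: [ 0  1  1  0]
Row reduction gives pivot columns ω,q; rank = 2
Repeat: ω,q; free: m,t
RREF:
  r0: [   1    0   -3   -1]
  r1: [   0    1    1    0]
Fix exponent of t at 1, m at 0; solve each RREF row for its pivot's exponent:
  r0: exp(ω) + (-1)·1 = 0 ⇒ exp(ω) = 1
  r1: exp(q) + (0)·1 = 0 ⇒ exp(q) = 0
Π_2 = ω · t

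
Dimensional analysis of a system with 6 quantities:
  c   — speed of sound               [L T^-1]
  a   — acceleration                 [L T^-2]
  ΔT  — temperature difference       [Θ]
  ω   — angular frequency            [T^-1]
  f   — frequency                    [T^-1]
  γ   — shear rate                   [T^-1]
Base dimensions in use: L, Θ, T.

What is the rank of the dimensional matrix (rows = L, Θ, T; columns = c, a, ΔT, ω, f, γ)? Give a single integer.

Write exponents as rows L,Θ,T / cols c,a,ΔT,ω,f,γ:
  L: [ 1  1  0  0  0  0]
  Θ: [ 0  0  1  0  0  0]
  T: [-1 -2  0 -1 -1 -1]
RREF → pivots at {c,a,ΔT} ⇒ r = 3

3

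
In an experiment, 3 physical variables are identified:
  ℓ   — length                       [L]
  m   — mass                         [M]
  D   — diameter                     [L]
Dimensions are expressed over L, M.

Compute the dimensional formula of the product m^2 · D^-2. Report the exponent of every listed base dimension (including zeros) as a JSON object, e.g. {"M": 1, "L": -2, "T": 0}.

{"L": -2, "M": 2}

Dimensional matrix (L×M by ℓ×m×D):
  L: [ 1  0  1]
  M: [ 0  1  0]
  [L]: (2)·0+(-2)·1 = -2
  [M]: (2)·1+(-2)·0 = 2
⇒ L^-2 M^2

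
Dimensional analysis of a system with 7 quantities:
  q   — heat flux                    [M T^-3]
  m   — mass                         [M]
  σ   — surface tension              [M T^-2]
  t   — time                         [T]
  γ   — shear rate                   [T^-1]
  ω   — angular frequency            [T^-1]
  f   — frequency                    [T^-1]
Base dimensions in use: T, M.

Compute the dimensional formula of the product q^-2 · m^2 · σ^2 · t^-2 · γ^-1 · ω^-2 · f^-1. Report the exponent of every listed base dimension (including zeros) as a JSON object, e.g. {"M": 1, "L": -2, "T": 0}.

{"T": 4, "M": 2}

Dimensional matrix (T×M by q×m×σ×t×γ×ω×f):
  T: [-3  0 -2  1 -1 -1 -1]
  M: [ 1  1  1  0  0  0  0]
  [T]: (-2)·-3+(2)·0+(2)·-2+(-2)·1+(-1)·-1+(-2)·-1+(-1)·-1 = 4
  [M]: (-2)·1+(2)·1+(2)·1+(-2)·0+(-1)·0+(-2)·0+(-1)·0 = 2
⇒ T^4 M^2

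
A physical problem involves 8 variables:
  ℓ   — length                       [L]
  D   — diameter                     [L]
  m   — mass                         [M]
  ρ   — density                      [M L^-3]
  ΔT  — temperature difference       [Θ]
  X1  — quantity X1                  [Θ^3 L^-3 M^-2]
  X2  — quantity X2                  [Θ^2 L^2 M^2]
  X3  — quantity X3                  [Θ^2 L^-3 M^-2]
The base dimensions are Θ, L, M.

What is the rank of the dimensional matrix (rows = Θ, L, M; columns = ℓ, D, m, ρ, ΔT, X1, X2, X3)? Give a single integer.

Write exponents as rows Θ,L,M / cols ℓ,D,m,ρ,ΔT,X1,X2,X3:
  Θ: [ 0  0  0  0  1  3  2  2]
  L: [ 1  1  0 -3  0 -3  2 -3]
  M: [ 0  0  1  1  0 -2  2 -2]
RREF → pivots at {ℓ,m,ΔT} ⇒ r = 3

3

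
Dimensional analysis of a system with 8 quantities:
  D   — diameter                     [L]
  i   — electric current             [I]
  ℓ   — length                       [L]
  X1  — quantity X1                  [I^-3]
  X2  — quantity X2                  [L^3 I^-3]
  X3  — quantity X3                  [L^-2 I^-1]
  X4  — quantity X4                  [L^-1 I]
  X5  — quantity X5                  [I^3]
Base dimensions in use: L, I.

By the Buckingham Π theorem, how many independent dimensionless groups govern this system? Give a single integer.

6

Dimensional matrix (L×I by D×i×ℓ×X1×X2×X3×X4×X5):
  L: [ 1  0  1  0  3 -2 -1  0]
  I: [ 0  1  0 -3 -3 -1  1  3]
Echelon form has 2 nonzero rows (pivots: D,i)
n=8, r=2 ⇒ 6 dimensionless groups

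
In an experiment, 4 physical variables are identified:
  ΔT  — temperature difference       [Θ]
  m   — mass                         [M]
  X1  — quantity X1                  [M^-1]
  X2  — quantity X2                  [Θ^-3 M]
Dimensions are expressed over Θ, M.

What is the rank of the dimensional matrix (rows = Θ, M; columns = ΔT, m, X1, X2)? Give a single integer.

Exponent matrix [Θ,M] × [ΔT,m,X1,X2]:
  Θ: [ 1  0  0 -3]
  M: [ 0  1 -1  1]
Echelon form has 2 nonzero rows (pivots: ΔT,m)

2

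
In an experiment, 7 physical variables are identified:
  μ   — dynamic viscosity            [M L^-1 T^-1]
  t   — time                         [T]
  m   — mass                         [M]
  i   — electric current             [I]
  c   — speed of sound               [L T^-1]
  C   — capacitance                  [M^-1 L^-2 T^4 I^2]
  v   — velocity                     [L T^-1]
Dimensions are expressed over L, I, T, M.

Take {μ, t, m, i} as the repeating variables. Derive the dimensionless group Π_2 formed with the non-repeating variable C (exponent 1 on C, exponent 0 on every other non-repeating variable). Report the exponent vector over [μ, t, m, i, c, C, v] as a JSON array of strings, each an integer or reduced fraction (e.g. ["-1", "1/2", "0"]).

["-2", "-6", "3", "-2", "0", "1", "0"]

Dimensional matrix (L×I×T×M by μ×t×m×i×c×C×v):
  L: [-1  0  0  0  1 -2  1]
  I: [ 0  0  0  1  0  2  0]
  T: [-1  1  0  0 -1  4 -1]
  M: [ 1  0  1  0  0 -1  0]
Echelon form has 4 nonzero rows (pivots: μ,t,m,i)
Pivot set = {μ,t,m,i}, free = {c,C,v}
RREF:
  r0: [   1    0    0    0   -1    2   -1]
  r1: [   0    1    0    0   -2    6   -2]
  r2: [   0    0    1    0    1   -3    1]
  r3: [   0    0    0    1    0    2    0]
Fix exponent of C at 1, c at 0, v at 0; solve each RREF row for its pivot's exponent:
  r0: exp(μ) + (2)·1 = 0 ⇒ exp(μ) = -2
  r1: exp(t) + (6)·1 = 0 ⇒ exp(t) = -6
  r2: exp(m) + (-3)·1 = 0 ⇒ exp(m) = 3
  r3: exp(i) + (2)·1 = 0 ⇒ exp(i) = -2
Π_2 = μ^-2 · t^-6 · m^3 · i^-2 · C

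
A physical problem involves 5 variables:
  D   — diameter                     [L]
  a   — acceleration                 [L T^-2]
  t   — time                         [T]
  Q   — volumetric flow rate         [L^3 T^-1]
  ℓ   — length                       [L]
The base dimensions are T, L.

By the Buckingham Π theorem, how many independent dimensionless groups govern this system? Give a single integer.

3

Exponent matrix [T,L] × [D,a,t,Q,ℓ]:
  T: [ 0 -2  1 -1  0]
  L: [ 1  1  0  3  1]
RREF → pivots at {D,a} ⇒ r = 2
5 vars − rank 2 = 3 Π groups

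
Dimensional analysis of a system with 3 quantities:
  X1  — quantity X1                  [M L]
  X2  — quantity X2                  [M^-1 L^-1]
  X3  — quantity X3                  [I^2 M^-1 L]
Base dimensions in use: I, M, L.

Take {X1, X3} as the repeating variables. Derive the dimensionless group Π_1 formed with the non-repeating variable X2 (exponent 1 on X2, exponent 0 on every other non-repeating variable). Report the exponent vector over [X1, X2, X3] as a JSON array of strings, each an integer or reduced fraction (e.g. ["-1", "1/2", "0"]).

["1", "1", "0"]

Dimensional matrix (I×M×L by X1×X2×X3):
  I: [ 0  0  2]
  M: [ 1 -1 -1]
  L: [ 1 -1  1]
Echelon form has 2 nonzero rows (pivots: X1,X3)
Repeat: X1,X3; free: X2
RREF:
  r0: [   1   -1    0]
  r1: [   0    0    1]
  r2: [   0    0    0]
Fix exponent of X2 at 1; solve each RREF row for its pivot's exponent:
  r0: exp(X1) + (-1)·1 = 0 ⇒ exp(X1) = 1
  r1: exp(X3) + (0)·1 = 0 ⇒ exp(X3) = 0
Π_1 = X1 · X2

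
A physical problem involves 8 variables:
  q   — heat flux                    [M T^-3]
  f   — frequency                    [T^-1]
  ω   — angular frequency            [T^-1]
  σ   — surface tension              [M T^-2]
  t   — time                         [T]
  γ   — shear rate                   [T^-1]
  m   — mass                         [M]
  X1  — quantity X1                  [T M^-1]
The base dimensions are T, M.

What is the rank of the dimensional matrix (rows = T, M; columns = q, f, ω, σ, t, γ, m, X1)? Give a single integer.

2

Write exponents as rows T,M / cols q,f,ω,σ,t,γ,m,X1:
  T: [-3 -1 -1 -2  1 -1  0  1]
  M: [ 1  0  0  1  0  0  1 -1]
Echelon form has 2 nonzero rows (pivots: q,f)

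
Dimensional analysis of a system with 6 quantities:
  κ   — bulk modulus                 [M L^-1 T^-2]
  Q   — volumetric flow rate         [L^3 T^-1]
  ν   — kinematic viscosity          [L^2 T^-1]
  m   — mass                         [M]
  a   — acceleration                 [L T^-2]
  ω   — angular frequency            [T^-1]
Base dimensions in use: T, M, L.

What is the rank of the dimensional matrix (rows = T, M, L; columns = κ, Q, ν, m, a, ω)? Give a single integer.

3

Exponent matrix [T,M,L] × [κ,Q,ν,m,a,ω]:
  T: [-2 -1 -1  0 -2 -1]
  M: [ 1  0  0  1  0  0]
  L: [-1  3  2  0  1  0]
Echelon form has 3 nonzero rows (pivots: κ,Q,ν)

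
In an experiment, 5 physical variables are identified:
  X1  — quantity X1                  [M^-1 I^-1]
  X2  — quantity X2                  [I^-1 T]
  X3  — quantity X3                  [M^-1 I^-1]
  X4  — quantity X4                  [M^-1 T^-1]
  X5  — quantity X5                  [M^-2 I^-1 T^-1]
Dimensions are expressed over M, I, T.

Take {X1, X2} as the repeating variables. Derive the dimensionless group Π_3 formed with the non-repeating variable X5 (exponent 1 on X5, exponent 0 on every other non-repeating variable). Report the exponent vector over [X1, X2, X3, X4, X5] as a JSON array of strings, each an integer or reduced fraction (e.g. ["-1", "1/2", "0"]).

Dimensional matrix (M×I×T by X1×X2×X3×X4×X5):
  M: [-1  0 -1 -1 -2]
  I: [-1 -1 -1  0 -1]
  T: [ 0  1  0 -1 -1]
RREF → pivots at {X1,X2} ⇒ r = 2
Pivot set = {X1,X2}, free = {X3,X4,X5}
RREF:
  r0: [   1    0    1    1    2]
  r1: [   0    1    0   -1   -1]
  r2: [   0    0    0    0    0]
Fix exponent of X5 at 1, X3 at 0, X4 at 0; solve each RREF row for its pivot's exponent:
  r0: exp(X1) + (2)·1 = 0 ⇒ exp(X1) = -2
  r1: exp(X2) + (-1)·1 = 0 ⇒ exp(X2) = 1
Π_3 = X1^-2 · X2 · X5

["-2", "1", "0", "0", "1"]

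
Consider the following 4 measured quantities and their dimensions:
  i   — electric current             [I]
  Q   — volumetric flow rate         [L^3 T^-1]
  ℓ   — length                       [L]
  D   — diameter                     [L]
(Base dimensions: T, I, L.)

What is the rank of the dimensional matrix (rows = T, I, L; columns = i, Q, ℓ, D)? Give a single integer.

3

Write exponents as rows T,I,L / cols i,Q,ℓ,D:
  T: [ 0 -1  0  0]
  I: [ 1  0  0  0]
  L: [ 0  3  1  1]
Row reduction gives pivot columns i,Q,ℓ; rank = 3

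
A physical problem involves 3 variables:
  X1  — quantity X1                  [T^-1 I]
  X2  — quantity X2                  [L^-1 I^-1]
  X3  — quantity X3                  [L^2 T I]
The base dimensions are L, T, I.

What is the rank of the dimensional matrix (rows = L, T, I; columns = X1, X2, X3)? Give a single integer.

Exponent matrix [L,T,I] × [X1,X2,X3]:
  L: [ 0 -1  2]
  T: [-1  0  1]
  I: [ 1 -1  1]
Row reduction gives pivot columns X1,X2; rank = 2

2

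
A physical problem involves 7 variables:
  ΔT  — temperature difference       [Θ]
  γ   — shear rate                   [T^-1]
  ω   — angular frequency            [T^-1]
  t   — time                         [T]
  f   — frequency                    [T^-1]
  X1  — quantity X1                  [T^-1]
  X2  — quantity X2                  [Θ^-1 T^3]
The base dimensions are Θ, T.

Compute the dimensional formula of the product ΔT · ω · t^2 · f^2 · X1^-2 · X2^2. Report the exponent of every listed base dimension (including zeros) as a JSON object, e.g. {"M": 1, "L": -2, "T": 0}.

{"Θ": -1, "T": 7}

Exponent matrix [Θ,T] × [ΔT,γ,ω,t,f,X1,X2]:
  Θ: [ 1  0  0  0  0  0 -1]
  T: [ 0 -1 -1  1 -1 -1  3]
  [Θ]: (1)·1+(1)·0+(2)·0+(2)·0+(-2)·0+(2)·-1 = -1
  [T]: (1)·0+(1)·-1+(2)·1+(2)·-1+(-2)·-1+(2)·3 = 7
⇒ Θ^-1 T^7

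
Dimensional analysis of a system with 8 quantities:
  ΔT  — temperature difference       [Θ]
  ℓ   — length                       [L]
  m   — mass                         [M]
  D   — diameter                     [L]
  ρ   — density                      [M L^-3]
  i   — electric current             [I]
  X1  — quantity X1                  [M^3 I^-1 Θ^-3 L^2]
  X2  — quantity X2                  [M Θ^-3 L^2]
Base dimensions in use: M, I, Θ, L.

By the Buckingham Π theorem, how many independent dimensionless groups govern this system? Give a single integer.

4

Write exponents as rows M,I,Θ,L / cols ΔT,ℓ,m,D,ρ,i,X1,X2:
  M: [ 0  0  1  0  1  0  3  1]
  I: [ 0  0  0  0  0  1 -1  0]
  Θ: [ 1  0  0  0  0  0 -3 -3]
  L: [ 0  1  0  1 -3  0  2  2]
Echelon form has 4 nonzero rows (pivots: ΔT,ℓ,m,i)
8 vars − rank 4 = 4 Π groups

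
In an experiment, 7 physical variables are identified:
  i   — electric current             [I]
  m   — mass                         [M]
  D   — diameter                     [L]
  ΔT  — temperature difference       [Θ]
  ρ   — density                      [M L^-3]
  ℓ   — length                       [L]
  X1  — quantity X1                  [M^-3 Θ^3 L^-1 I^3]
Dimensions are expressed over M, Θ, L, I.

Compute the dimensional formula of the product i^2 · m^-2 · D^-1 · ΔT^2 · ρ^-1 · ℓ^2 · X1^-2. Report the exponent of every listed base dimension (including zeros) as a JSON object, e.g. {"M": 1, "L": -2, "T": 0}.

{"M": 3, "Θ": -4, "L": 6, "I": -4}

Dimensional matrix (M×Θ×L×I by i×m×D×ΔT×ρ×ℓ×X1):
  M: [ 0  1  0  0  1  0 -3]
  Θ: [ 0  0  0  1  0  0  3]
  L: [ 0  0  1  0 -3  1 -1]
  I: [ 1  0  0  0  0  0  3]
  [M]: (2)·0+(-2)·1+(-1)·0+(2)·0+(-1)·1+(2)·0+(-2)·-3 = 3
  [Θ]: (2)·0+(-2)·0+(-1)·0+(2)·1+(-1)·0+(2)·0+(-2)·3 = -4
  [L]: (2)·0+(-2)·0+(-1)·1+(2)·0+(-1)·-3+(2)·1+(-2)·-1 = 6
  [I]: (2)·1+(-2)·0+(-1)·0+(2)·0+(-1)·0+(2)·0+(-2)·3 = -4
⇒ M^3 Θ^-4 L^6 I^-4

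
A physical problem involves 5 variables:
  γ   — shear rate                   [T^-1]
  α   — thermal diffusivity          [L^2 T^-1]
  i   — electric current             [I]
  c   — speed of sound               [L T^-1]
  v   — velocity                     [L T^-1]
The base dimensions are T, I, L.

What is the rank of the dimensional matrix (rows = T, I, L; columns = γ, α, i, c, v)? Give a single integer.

3

Write exponents as rows T,I,L / cols γ,α,i,c,v:
  T: [-1 -1  0 -1 -1]
  I: [ 0  0  1  0  0]
  L: [ 0  2  0  1  1]
Echelon form has 3 nonzero rows (pivots: γ,α,i)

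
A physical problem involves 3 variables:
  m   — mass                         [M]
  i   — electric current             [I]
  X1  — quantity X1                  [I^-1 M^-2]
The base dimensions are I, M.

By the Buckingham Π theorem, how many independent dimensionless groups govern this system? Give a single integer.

1

Dimensional matrix (I×M by m×i×X1):
  I: [ 0  1 -1]
  M: [ 1  0 -2]
Row reduction gives pivot columns m,i; rank = 2
3 vars − rank 2 = 1 Π group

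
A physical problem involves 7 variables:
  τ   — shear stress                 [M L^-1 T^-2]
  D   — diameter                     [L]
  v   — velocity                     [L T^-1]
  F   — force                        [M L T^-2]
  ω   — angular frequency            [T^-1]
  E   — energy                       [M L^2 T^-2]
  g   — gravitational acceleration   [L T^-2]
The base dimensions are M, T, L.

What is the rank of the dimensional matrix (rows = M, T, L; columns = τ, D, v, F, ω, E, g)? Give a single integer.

Write exponents as rows M,T,L / cols τ,D,v,F,ω,E,g:
  M: [ 1  0  0  1  0  1  0]
  T: [-2  0 -1 -2 -1 -2 -2]
  L: [-1  1  1  1  0  2  1]
Echelon form has 3 nonzero rows (pivots: τ,D,v)

3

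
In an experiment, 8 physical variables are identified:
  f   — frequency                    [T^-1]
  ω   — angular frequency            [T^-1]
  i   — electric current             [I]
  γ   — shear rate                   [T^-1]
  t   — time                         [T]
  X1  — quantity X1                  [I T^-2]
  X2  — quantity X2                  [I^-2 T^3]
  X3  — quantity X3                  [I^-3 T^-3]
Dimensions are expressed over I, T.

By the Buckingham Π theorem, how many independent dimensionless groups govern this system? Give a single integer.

6

Exponent matrix [I,T] × [f,ω,i,γ,t,X1,X2,X3]:
  I: [ 0  0  1  0  0  1 -2 -3]
  T: [-1 -1  0 -1  1 -2  3 -3]
RREF → pivots at {f,i} ⇒ r = 2
8 vars − rank 2 = 6 Π groups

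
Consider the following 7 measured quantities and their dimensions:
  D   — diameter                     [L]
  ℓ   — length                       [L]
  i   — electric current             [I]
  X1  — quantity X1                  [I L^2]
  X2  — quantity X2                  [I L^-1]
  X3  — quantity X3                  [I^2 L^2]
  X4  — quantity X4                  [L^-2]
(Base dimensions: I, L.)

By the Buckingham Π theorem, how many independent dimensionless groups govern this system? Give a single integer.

Write exponents as rows I,L / cols D,ℓ,i,X1,X2,X3,X4:
  I: [ 0  0  1  1  1  2  0]
  L: [ 1  1  0  2 -1  2 -2]
Row reduction gives pivot columns D,i; rank = 2
7 vars − rank 2 = 5 Π groups

5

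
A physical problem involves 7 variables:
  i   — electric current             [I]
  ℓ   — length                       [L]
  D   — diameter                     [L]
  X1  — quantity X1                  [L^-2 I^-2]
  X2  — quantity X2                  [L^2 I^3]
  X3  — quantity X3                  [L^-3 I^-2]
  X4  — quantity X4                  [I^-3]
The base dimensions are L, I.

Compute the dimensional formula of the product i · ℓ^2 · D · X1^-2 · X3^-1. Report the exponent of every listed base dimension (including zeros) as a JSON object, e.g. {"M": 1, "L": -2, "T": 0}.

Write exponents as rows L,I / cols i,ℓ,D,X1,X2,X3,X4:
  L: [ 0  1  1 -2  2 -3  0]
  I: [ 1  0  0 -2  3 -2 -3]
  [L]: (1)·0+(2)·1+(1)·1+(-2)·-2+(-1)·-3 = 10
  [I]: (1)·1+(2)·0+(1)·0+(-2)·-2+(-1)·-2 = 7
⇒ L^10 I^7

{"L": 10, "I": 7}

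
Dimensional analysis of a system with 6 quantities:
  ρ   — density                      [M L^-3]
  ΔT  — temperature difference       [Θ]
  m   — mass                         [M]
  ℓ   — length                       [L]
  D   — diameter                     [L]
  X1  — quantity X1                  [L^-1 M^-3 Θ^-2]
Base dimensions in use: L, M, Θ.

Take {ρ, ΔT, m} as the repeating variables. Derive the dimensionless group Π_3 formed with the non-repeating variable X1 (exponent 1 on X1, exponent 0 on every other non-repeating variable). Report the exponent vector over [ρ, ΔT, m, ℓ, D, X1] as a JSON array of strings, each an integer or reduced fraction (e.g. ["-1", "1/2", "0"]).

Exponent matrix [L,M,Θ] × [ρ,ΔT,m,ℓ,D,X1]:
  L: [-3  0  0  1  1 -1]
  M: [ 1  0  1  0  0 -3]
  Θ: [ 0  1  0  0  0 -2]
RREF → pivots at {ρ,ΔT,m} ⇒ r = 3
Repeat: ρ,ΔT,m; free: ℓ,D,X1
RREF:
  r0: [   1    0    0 -1/3 -1/3  1/3]
  r1: [   0    1    0    0    0   -2]
  r2: [   0    0    1  1/3  1/3 -10/3]
Fix exponent of X1 at 1, ℓ at 0, D at 0; solve each RREF row for its pivot's exponent:
  r0: exp(ρ) + (1/3)·1 = 0 ⇒ exp(ρ) = -1/3
  r1: exp(ΔT) + (-2)·1 = 0 ⇒ exp(ΔT) = 2
  r2: exp(m) + (-10/3)·1 = 0 ⇒ exp(m) = 10/3
Π_3 = ρ^(-1/3) · ΔT^2 · m^(10/3) · X1

["-1/3", "2", "10/3", "0", "0", "1"]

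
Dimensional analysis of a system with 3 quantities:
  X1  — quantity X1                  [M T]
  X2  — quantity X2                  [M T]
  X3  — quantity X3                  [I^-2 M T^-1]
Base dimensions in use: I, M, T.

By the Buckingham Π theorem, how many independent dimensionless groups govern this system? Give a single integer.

1

Write exponents as rows I,M,T / cols X1,X2,X3:
  I: [ 0  0 -2]
  M: [ 1  1  1]
  T: [ 1  1 -1]
Echelon form has 2 nonzero rows (pivots: X1,X3)
n=3, r=2 ⇒ 1 dimensionless group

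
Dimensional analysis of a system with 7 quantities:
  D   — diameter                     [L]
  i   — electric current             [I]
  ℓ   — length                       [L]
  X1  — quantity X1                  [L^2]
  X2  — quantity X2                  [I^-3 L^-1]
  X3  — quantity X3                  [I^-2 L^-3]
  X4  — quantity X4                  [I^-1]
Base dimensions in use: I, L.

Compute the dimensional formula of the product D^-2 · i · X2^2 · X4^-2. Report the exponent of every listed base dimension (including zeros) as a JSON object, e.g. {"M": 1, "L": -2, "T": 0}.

{"I": -3, "L": -4}

Write exponents as rows I,L / cols D,i,ℓ,X1,X2,X3,X4:
  I: [ 0  1  0  0 -3 -2 -1]
  L: [ 1  0  1  2 -1 -3  0]
  [I]: (-2)·0+(1)·1+(2)·-3+(-2)·-1 = -3
  [L]: (-2)·1+(1)·0+(2)·-1+(-2)·0 = -4
⇒ I^-3 L^-4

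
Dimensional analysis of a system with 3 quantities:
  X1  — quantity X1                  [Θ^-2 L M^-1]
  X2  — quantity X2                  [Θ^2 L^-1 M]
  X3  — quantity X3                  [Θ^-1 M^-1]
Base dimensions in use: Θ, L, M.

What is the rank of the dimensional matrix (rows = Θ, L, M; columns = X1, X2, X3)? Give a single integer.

Write exponents as rows Θ,L,M / cols X1,X2,X3:
  Θ: [-2  2 -1]
  L: [ 1 -1  0]
  M: [-1  1 -1]
Echelon form has 2 nonzero rows (pivots: X1,X3)

2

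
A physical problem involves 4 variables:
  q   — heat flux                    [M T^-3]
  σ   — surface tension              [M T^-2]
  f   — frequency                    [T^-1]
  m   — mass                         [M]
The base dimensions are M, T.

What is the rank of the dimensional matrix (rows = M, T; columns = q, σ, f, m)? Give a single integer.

Dimensional matrix (M×T by q×σ×f×m):
  M: [ 1  1  0  1]
  T: [-3 -2 -1  0]
Echelon form has 2 nonzero rows (pivots: q,σ)

2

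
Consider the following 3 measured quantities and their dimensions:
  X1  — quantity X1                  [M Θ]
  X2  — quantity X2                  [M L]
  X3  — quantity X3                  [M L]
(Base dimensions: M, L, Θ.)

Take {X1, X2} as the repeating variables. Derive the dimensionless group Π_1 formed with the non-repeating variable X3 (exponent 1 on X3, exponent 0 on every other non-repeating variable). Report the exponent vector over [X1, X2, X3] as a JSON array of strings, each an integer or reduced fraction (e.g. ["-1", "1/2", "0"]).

["0", "-1", "1"]

Dimensional matrix (M×L×Θ by X1×X2×X3):
  M: [ 1  1  1]
  L: [ 0  1  1]
  Θ: [ 1  0  0]
Row reduction gives pivot columns X1,X2; rank = 2
Repeat: X1,X2; free: X3
RREF:
  r0: [   1    0    0]
  r1: [   0    1    1]
  r2: [   0    0    0]
Fix exponent of X3 at 1; solve each RREF row for its pivot's exponent:
  r0: exp(X1) + (0)·1 = 0 ⇒ exp(X1) = 0
  r1: exp(X2) + (1)·1 = 0 ⇒ exp(X2) = -1
Π_1 = X2^-1 · X3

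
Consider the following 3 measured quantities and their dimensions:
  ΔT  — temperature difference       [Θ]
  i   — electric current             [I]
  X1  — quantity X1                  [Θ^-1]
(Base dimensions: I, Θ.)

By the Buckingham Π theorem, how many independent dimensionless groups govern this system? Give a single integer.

Exponent matrix [I,Θ] × [ΔT,i,X1]:
  I: [ 0  1  0]
  Θ: [ 1  0 -1]
Row reduction gives pivot columns ΔT,i; rank = 2
n=3, r=2 ⇒ 1 dimensionless group

1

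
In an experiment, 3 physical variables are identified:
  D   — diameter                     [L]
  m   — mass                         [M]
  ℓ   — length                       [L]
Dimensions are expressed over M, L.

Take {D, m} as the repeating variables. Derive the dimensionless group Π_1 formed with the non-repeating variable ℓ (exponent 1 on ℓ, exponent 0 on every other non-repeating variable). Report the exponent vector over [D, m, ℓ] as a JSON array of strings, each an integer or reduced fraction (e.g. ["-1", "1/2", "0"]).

Exponent matrix [M,L] × [D,m,ℓ]:
  M: [ 0  1  0]
  L: [ 1  0  1]
Row reduction gives pivot columns D,m; rank = 2
Pivot set = {D,m}, free = {ℓ}
RREF:
  r0: [   1    0    1]
  r1: [   0    1    0]
Fix exponent of ℓ at 1; solve each RREF row for its pivot's exponent:
  r0: exp(D) + (1)·1 = 0 ⇒ exp(D) = -1
  r1: exp(m) + (0)·1 = 0 ⇒ exp(m) = 0
Π_1 = D^-1 · ℓ

["-1", "0", "1"]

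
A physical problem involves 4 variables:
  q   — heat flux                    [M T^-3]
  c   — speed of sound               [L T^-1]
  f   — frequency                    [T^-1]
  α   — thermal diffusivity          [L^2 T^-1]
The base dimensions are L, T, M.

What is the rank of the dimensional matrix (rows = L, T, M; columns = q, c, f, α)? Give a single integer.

3

Dimensional matrix (L×T×M by q×c×f×α):
  L: [ 0  1  0  2]
  T: [-3 -1 -1 -1]
  M: [ 1  0  0  0]
Row reduction gives pivot columns q,c,f; rank = 3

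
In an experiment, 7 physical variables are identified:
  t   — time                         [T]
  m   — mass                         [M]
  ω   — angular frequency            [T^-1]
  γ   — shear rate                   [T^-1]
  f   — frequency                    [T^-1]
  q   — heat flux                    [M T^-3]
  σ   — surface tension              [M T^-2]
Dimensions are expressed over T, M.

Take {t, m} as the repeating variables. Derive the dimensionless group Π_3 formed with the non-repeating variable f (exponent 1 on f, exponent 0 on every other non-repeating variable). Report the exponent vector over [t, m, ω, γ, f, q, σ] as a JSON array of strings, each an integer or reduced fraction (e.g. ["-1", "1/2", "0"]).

Write exponents as rows T,M / cols t,m,ω,γ,f,q,σ:
  T: [ 1  0 -1 -1 -1 -3 -2]
  M: [ 0  1  0  0  0  1  1]
RREF → pivots at {t,m} ⇒ r = 2
Pivot set = {t,m}, free = {ω,γ,f,q,σ}
RREF:
  r0: [   1    0   -1   -1   -1   -3   -2]
  r1: [   0    1    0    0    0    1    1]
Fix exponent of f at 1, ω at 0, γ at 0, q at 0, σ at 0; solve each RREF row for its pivot's exponent:
  r0: exp(t) + (-1)·1 = 0 ⇒ exp(t) = 1
  r1: exp(m) + (0)·1 = 0 ⇒ exp(m) = 0
Π_3 = t · f

["1", "0", "0", "0", "1", "0", "0"]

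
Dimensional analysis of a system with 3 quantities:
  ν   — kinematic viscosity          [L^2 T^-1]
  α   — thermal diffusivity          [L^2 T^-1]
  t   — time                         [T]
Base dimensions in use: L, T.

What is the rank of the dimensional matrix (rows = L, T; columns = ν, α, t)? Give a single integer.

Write exponents as rows L,T / cols ν,α,t:
  L: [ 2  2  0]
  T: [-1 -1  1]
Echelon form has 2 nonzero rows (pivots: ν,t)

2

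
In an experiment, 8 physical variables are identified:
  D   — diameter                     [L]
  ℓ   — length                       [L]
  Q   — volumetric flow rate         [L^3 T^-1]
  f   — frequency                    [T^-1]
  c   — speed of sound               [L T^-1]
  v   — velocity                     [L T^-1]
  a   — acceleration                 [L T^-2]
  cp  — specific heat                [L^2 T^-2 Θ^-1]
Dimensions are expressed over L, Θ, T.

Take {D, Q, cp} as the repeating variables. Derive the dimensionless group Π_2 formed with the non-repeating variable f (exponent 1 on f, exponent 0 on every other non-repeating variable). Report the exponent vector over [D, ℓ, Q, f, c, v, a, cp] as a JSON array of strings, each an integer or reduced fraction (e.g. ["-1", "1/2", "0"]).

["3", "0", "-1", "1", "0", "0", "0", "0"]

Dimensional matrix (L×Θ×T by D×ℓ×Q×f×c×v×a×cp):
  L: [ 1  1  3  0  1  1  1  2]
  Θ: [ 0  0  0  0  0  0  0 -1]
  T: [ 0  0 -1 -1 -1 -1 -2 -2]
RREF → pivots at {D,Q,cp} ⇒ r = 3
Pivot set = {D,Q,cp}, free = {ℓ,f,c,v,a}
RREF:
  r0: [   1    1    0   -3   -2   -2   -5    0]
  r1: [   0    0    1    1    1    1    2    0]
  r2: [   0    0    0    0    0    0    0    1]
Fix exponent of f at 1, ℓ at 0, c at 0, v at 0, a at 0; solve each RREF row for its pivot's exponent:
  r0: exp(D) + (-3)·1 = 0 ⇒ exp(D) = 3
  r1: exp(Q) + (1)·1 = 0 ⇒ exp(Q) = -1
  r2: exp(cp) + (0)·1 = 0 ⇒ exp(cp) = 0
Π_2 = D^3 · Q^-1 · f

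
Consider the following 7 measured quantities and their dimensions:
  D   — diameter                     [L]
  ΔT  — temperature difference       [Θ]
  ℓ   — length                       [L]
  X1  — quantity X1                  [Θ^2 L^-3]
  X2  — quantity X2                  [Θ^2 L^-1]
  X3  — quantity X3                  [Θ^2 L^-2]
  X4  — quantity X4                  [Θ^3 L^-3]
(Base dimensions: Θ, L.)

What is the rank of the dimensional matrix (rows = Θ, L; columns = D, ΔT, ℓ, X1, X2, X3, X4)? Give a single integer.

Exponent matrix [Θ,L] × [D,ΔT,ℓ,X1,X2,X3,X4]:
  Θ: [ 0  1  0  2  2  2  3]
  L: [ 1  0  1 -3 -1 -2 -3]
Echelon form has 2 nonzero rows (pivots: D,ΔT)

2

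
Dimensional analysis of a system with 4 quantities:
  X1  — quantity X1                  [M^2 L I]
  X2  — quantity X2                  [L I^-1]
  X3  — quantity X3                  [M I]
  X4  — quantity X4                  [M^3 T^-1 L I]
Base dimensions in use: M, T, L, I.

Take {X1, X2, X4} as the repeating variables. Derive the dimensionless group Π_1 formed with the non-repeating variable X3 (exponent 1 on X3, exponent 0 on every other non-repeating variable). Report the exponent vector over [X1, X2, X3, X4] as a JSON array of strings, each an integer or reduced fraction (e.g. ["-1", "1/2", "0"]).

["-1/2", "1/2", "1", "0"]

Write exponents as rows M,T,L,I / cols X1,X2,X3,X4:
  M: [ 2  0  1  3]
  T: [ 0  0  0 -1]
  L: [ 1  1  0  1]
  I: [ 1 -1  1  1]
Row reduction gives pivot columns X1,X2,X4; rank = 3
Repeat: X1,X2,X4; free: X3
RREF:
  r0: [   1    0  1/2    0]
  r1: [   0    1 -1/2    0]
  r2: [   0    0    0    1]
  r3: [   0    0    0    0]
Fix exponent of X3 at 1; solve each RREF row for its pivot's exponent:
  r0: exp(X1) + (1/2)·1 = 0 ⇒ exp(X1) = -1/2
  r1: exp(X2) + (-1/2)·1 = 0 ⇒ exp(X2) = 1/2
  r2: exp(X4) + (0)·1 = 0 ⇒ exp(X4) = 0
Π_1 = X1^(-1/2) · X2^(1/2) · X3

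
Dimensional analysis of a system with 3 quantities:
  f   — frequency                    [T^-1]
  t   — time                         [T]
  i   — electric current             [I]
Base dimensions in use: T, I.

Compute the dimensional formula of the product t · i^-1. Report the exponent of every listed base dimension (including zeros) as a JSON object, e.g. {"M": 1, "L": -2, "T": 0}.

{"T": 1, "I": -1}

Dimensional matrix (T×I by f×t×i):
  T: [-1  1  0]
  I: [ 0  0  1]
  [T]: (1)·1+(-1)·0 = 1
  [I]: (1)·0+(-1)·1 = -1
⇒ T I^-1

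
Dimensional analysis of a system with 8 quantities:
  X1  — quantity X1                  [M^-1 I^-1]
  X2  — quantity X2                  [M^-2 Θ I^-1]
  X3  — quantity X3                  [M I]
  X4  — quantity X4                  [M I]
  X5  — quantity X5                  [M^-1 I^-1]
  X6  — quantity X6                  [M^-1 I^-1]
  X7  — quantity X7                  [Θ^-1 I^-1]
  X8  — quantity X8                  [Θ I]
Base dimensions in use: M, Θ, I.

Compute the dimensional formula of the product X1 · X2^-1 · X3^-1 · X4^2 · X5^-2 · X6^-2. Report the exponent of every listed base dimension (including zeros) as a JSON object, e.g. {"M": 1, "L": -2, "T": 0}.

Dimensional matrix (M×Θ×I by X1×X2×X3×X4×X5×X6×X7×X8):
  M: [-1 -2  1  1 -1 -1  0  0]
  Θ: [ 0  1  0  0  0  0 -1  1]
  I: [-1 -1  1  1 -1 -1 -1  1]
  [M]: (1)·-1+(-1)·-2+(-1)·1+(2)·1+(-2)·-1+(-2)·-1 = 6
  [Θ]: (1)·0+(-1)·1+(-1)·0+(2)·0+(-2)·0+(-2)·0 = -1
  [I]: (1)·-1+(-1)·-1+(-1)·1+(2)·1+(-2)·-1+(-2)·-1 = 5
⇒ M^6 Θ^-1 I^5

{"M": 6, "Θ": -1, "I": 5}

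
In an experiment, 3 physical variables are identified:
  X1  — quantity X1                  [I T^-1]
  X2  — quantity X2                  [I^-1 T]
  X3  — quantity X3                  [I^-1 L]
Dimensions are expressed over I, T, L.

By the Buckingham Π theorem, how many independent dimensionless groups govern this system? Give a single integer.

Dimensional matrix (I×T×L by X1×X2×X3):
  I: [ 1 -1 -1]
  T: [-1  1  0]
  L: [ 0  0  1]
Row reduction gives pivot columns X1,X3; rank = 2
Π count = n − r = 3 − 2 = 1

1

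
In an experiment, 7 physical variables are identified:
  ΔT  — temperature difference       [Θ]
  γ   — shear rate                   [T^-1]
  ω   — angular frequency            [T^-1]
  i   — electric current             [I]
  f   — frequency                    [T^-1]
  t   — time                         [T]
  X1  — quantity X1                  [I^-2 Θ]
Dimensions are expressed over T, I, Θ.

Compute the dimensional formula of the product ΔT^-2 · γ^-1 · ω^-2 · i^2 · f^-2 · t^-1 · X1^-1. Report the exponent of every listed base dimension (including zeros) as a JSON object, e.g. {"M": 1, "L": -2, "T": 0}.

Exponent matrix [T,I,Θ] × [ΔT,γ,ω,i,f,t,X1]:
  T: [ 0 -1 -1  0 -1  1  0]
  I: [ 0  0  0  1  0  0 -2]
  Θ: [ 1  0  0  0  0  0  1]
  [T]: (-2)·0+(-1)·-1+(-2)·-1+(2)·0+(-2)·-1+(-1)·1+(-1)·0 = 4
  [I]: (-2)·0+(-1)·0+(-2)·0+(2)·1+(-2)·0+(-1)·0+(-1)·-2 = 4
  [Θ]: (-2)·1+(-1)·0+(-2)·0+(2)·0+(-2)·0+(-1)·0+(-1)·1 = -3
⇒ T^4 I^4 Θ^-3

{"T": 4, "I": 4, "Θ": -3}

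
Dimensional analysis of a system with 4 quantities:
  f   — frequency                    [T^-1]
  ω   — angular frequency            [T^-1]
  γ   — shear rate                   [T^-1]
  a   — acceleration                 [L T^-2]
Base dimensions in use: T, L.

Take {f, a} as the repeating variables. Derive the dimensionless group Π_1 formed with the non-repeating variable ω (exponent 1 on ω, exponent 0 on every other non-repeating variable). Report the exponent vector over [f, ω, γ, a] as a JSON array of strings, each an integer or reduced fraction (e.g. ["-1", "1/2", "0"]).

["-1", "1", "0", "0"]

Dimensional matrix (T×L by f×ω×γ×a):
  T: [-1 -1 -1 -2]
  L: [ 0  0  0  1]
RREF → pivots at {f,a} ⇒ r = 2
Repeat: f,a; free: ω,γ
RREF:
  r0: [   1    1    1    0]
  r1: [   0    0    0    1]
Fix exponent of ω at 1, γ at 0; solve each RREF row for its pivot's exponent:
  r0: exp(f) + (1)·1 = 0 ⇒ exp(f) = -1
  r1: exp(a) + (0)·1 = 0 ⇒ exp(a) = 0
Π_1 = f^-1 · ω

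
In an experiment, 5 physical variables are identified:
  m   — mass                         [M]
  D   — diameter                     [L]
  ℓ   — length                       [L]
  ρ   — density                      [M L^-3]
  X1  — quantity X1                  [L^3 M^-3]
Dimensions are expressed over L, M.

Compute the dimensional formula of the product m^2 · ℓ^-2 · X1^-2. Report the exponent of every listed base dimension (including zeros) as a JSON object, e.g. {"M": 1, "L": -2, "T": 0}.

Dimensional matrix (L×M by m×D×ℓ×ρ×X1):
  L: [ 0  1  1 -3  3]
  M: [ 1  0  0  1 -3]
  [L]: (2)·0+(-2)·1+(-2)·3 = -8
  [M]: (2)·1+(-2)·0+(-2)·-3 = 8
⇒ L^-8 M^8

{"L": -8, "M": 8}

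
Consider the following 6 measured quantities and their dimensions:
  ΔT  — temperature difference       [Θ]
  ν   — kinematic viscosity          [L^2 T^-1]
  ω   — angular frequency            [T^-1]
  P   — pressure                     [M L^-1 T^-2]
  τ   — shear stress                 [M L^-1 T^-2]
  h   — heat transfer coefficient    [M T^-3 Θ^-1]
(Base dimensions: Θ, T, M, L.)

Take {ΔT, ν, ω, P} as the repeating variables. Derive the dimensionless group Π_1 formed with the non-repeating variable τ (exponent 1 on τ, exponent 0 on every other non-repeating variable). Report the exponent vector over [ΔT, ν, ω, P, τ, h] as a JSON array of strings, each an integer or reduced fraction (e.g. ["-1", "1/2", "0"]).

["0", "0", "0", "-1", "1", "0"]

Exponent matrix [Θ,T,M,L] × [ΔT,ν,ω,P,τ,h]:
  Θ: [ 1  0  0  0  0 -1]
  T: [ 0 -1 -1 -2 -2 -3]
  M: [ 0  0  0  1  1  1]
  L: [ 0  2  0 -1 -1  0]
Row reduction gives pivot columns ΔT,ν,ω,P; rank = 4
Repeat: ΔT,ν,ω,P; free: τ,h
RREF:
  r0: [   1    0    0    0    0   -1]
  r1: [   0    1    0    0    0  1/2]
  r2: [   0    0    1    0    0  1/2]
  r3: [   0    0    0    1    1    1]
Fix exponent of τ at 1, h at 0; solve each RREF row for its pivot's exponent:
  r0: exp(ΔT) + (0)·1 = 0 ⇒ exp(ΔT) = 0
  r1: exp(ν) + (0)·1 = 0 ⇒ exp(ν) = 0
  r2: exp(ω) + (0)·1 = 0 ⇒ exp(ω) = 0
  r3: exp(P) + (1)·1 = 0 ⇒ exp(P) = -1
Π_1 = P^-1 · τ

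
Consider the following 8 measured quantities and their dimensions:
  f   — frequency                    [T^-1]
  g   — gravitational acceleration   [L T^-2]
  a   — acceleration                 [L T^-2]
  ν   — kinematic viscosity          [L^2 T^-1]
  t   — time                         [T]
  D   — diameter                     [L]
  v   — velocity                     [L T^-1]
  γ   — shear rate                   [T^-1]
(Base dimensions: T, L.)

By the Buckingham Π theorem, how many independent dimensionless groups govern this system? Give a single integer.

6

Exponent matrix [T,L] × [f,g,a,ν,t,D,v,γ]:
  T: [-1 -2 -2 -1  1  0 -1 -1]
  L: [ 0  1  1  2  0  1  1  0]
Echelon form has 2 nonzero rows (pivots: f,g)
8 vars − rank 2 = 6 Π groups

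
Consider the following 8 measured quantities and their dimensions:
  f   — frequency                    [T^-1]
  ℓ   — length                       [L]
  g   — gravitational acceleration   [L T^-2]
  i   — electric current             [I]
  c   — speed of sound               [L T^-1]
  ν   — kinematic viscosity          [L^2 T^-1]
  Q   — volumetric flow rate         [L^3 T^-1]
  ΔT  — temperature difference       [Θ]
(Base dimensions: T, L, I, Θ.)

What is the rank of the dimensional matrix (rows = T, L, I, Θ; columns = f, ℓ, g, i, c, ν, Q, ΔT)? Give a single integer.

4

Exponent matrix [T,L,I,Θ] × [f,ℓ,g,i,c,ν,Q,ΔT]:
  T: [-1  0 -2  0 -1 -1 -1  0]
  L: [ 0  1  1  0  1  2  3  0]
  I: [ 0  0  0  1  0  0  0  0]
  Θ: [ 0  0  0  0  0  0  0  1]
Echelon form has 4 nonzero rows (pivots: f,ℓ,i,ΔT)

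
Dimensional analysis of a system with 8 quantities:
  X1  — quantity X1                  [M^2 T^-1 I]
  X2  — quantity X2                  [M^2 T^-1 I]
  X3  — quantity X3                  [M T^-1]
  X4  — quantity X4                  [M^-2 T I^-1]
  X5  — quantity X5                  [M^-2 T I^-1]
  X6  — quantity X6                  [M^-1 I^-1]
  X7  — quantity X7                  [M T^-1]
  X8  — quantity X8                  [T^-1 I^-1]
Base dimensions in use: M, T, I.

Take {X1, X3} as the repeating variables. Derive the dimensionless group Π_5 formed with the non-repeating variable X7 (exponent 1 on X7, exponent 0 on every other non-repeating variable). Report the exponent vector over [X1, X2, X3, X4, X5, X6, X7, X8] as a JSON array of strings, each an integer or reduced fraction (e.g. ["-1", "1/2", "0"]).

["0", "0", "-1", "0", "0", "0", "1", "0"]

Write exponents as rows M,T,I / cols X1,X2,X3,X4,X5,X6,X7,X8:
  M: [ 2  2  1 -2 -2 -1  1  0]
  T: [-1 -1 -1  1  1  0 -1 -1]
  I: [ 1  1  0 -1 -1 -1  0 -1]
Echelon form has 2 nonzero rows (pivots: X1,X3)
Pivot set = {X1,X3}, free = {X2,X4,X5,X6,X7,X8}
RREF:
  r0: [   1    1    0   -1   -1   -1    0   -1]
  r1: [   0    0    1    0    0    1    1    2]
  r2: [   0    0    0    0    0    0    0    0]
Fix exponent of X7 at 1, X2 at 0, X4 at 0, X5 at 0, X6 at 0, X8 at 0; solve each RREF row for its pivot's exponent:
  r0: exp(X1) + (0)·1 = 0 ⇒ exp(X1) = 0
  r1: exp(X3) + (1)·1 = 0 ⇒ exp(X3) = -1
Π_5 = X3^-1 · X7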